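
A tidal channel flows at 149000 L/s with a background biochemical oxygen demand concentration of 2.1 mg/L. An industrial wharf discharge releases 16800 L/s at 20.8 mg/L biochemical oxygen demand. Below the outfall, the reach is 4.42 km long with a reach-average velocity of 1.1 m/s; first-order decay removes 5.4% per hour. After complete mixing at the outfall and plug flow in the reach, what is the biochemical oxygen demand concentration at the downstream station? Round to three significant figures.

3.75 mg/L

Conservation of mass: C = (149000·2.100 + 16800·20.80) / 165800 = 662300/165800 = 3.995 mg/L.
Travel time t = 4.42·1000 / 1.1 = 4018 s = 1.116 h.
5.4%/h lost → k = −ln(1 − 0.054) = 0.05551 h⁻¹.
Decay over the reach: 3.995·exp(−kt) = 3.995·0.9399 = 3.755 mg/L.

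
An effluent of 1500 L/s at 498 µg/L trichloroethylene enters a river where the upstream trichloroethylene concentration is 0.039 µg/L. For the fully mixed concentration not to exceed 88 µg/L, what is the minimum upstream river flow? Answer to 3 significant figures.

Set C_mix = 88: (Q·0.03900 + 1500·498.0) / (Q + 1500) = 88
→ Q = 1500·(498.0 − 88)/(88 − 0.03900) = 6992 L/s.

6990 L/s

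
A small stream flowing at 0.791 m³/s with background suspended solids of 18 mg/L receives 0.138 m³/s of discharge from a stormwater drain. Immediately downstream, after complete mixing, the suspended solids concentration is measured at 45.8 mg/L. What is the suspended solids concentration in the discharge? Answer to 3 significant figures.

Mass balance: 0.7910·18.00 + 0.1380·Cₑ = 0.9290·45.80
→ Cₑ = (0.9290·45.80 − 0.7910·18.00) / 0.1380 = 205.1 mg/L.

205 mg/L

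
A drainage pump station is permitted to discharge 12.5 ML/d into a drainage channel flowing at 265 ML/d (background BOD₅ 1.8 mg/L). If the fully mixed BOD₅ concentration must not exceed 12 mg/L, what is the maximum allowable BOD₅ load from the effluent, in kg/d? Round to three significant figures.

Mass balance at the limit: 265.0·1.800 + 12.50·Cₑ = 277.5·12 → Cₑ = 228.2 mg/L.
12.50 ML/d = 0.1447 m³/s. Load = 0.1447 m³/s × 228.2 g/m³ × 86 400 s/d = 2853 kg/d.

2850 kg/d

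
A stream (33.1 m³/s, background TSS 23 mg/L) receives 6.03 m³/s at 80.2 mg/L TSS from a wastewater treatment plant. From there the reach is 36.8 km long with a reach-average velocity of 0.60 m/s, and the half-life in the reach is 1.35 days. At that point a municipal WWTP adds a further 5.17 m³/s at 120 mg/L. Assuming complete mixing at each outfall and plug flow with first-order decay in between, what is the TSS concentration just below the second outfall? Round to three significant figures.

33.5 mg/L

Mass balance: C = (33.10·23.00 + 6.030·80.20) / 39.13 = 1245/39.13 = 31.81 mg/L; combined flow 39.13 m³/s.
Travel time t = 36.8·1000 / 0.60 = 61330 s = 17.04 h.
Half-life 1.35 d → k = ln 2 / 1.35 = 0.5134 d⁻¹.
Decay over the reach: 31.81·exp(−kt) = 31.81·0.6946 = 22.10 mg/L.
At the second outfall, C = (39.13·22.10 + 5.170·120.0) / (39.13 + 5.170) = 33.52 mg/L.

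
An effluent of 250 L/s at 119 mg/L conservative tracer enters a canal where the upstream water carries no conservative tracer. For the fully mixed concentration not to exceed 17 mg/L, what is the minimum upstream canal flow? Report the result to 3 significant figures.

1500 L/s

Set C_mix = 17: (Q·0 + 250.0·119.0) / (Q + 250.0) = 17
→ Q = 250.0·(119.0 − 17)/(17 − 0) = 1500 L/s.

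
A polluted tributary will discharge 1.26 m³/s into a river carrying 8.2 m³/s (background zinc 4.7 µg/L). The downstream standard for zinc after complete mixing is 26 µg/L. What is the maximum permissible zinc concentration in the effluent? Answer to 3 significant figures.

At the limit, (Qr·Cr + Qe·Cₑ)/(Qr + Qe) = 26:
Cₑ = (9.460·26 − 8.200·4.700) / 1.260 = 164.6 µg/L.

165 µg/L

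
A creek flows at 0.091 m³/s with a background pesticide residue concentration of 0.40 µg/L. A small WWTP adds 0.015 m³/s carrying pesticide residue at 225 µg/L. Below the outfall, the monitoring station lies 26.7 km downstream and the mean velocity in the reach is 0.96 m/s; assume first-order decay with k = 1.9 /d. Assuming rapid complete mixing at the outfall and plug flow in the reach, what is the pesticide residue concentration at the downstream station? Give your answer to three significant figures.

Conservation of mass: C = (0.09100·0.4000 + 0.01500·225.0) / 0.1060 = 3.411/0.1060 = 32.18 µg/L.
Travel time t = 26.7·1000 / 0.96 = 27810 s = 7.726 h.
First-order decay: C = 32.18·exp(−k·t) = 32.18·0.5425 = 17.46 µg/L.

17.5 µg/L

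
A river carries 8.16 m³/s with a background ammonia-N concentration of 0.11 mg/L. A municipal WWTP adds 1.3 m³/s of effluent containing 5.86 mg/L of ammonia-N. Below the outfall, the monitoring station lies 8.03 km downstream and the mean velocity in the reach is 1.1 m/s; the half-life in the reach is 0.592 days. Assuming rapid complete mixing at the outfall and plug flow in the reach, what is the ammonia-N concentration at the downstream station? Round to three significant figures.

Mass balance: C = (8.160·0.1100 + 1.300·5.860) / 9.460 = 8.516/9.460 = 0.9002 mg/L.
Travel time t = 8.03·1000 / 1.1 = 7300 s = 2.028 h.
Half-life 0.592 d → k = ln 2 / 0.592 = 1.171 d⁻¹.
Decay over the reach: 0.9002·exp(−kt) = 0.9002·0.9058 = 0.8154 mg/L.

0.815 mg/L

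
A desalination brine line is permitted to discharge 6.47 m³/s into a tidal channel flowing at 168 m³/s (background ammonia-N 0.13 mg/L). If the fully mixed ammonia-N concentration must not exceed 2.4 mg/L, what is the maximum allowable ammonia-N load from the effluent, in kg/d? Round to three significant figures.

Mass balance at the limit: 168.0·0.1300 + 6.470·Cₑ = 174.5·2.4 → Cₑ = 61.34 mg/L.
Load = 6.470 m³/s × 61.34 g/m³ × 86 400 s/d = 34290 kg/d.

34300 kg/d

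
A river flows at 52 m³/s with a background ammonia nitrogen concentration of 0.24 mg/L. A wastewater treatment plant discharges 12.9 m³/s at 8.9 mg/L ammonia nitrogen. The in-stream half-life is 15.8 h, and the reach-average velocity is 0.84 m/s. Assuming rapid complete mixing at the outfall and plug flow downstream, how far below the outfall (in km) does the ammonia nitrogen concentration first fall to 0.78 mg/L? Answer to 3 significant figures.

Flow-weighted average: C = (52.00·0.2400 + 12.90·8.900) / 64.90 = 127.3/64.90 = 1.961 mg/L.
Half-life 15.8 h → k = ln 2 / 15.8 = 0.04387 h⁻¹ = 1.053 d⁻¹.
Set 1.961·exp(−k·t) = 0.78 → t = ln(1.961/0.78)/k = 75670 s = 21.02 h.
Distance = v·t = 0.84·75670 = 63560 m = 63.56 km.

63.6 km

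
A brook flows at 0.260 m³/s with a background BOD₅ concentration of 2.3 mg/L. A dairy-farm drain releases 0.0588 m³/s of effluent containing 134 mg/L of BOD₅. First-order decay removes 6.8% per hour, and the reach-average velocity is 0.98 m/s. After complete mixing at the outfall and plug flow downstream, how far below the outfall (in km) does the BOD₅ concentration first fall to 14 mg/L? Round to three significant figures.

Conservation of mass: C = (0.2600·2.300 + 0.05880·134.0) / 0.3188 = 8.477/0.3188 = 26.59 mg/L.
6.8%/h lost → k = −ln(1 − 0.068) = 0.07042 h⁻¹.
Set 26.59·exp(−k·t) = 14 → t = ln(26.59/14)/k = 32790 s = 9.110 h.
Distance = v·t = 0.98·32790 = 32140 m = 32.14 km.

32.1 km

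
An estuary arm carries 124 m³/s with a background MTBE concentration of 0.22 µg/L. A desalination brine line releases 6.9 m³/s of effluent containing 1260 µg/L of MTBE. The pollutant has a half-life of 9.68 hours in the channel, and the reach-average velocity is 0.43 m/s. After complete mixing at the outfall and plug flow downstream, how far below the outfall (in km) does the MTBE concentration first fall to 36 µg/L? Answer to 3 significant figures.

Conservation of mass: C = (124.0·0.2200 + 6.900·1260) / 130.9 = 8721/130.9 = 66.63 µg/L.
Half-life 9.68 h → k = ln 2 / 9.68 = 0.07161 h⁻¹ = 1.719 d⁻¹.
Set 66.63·exp(−k·t) = 36 → t = ln(66.63/36)/k = 30950 s = 8.597 h.
Distance = v·t = 0.43·30950 = 13310 m = 13.31 km.

13.3 km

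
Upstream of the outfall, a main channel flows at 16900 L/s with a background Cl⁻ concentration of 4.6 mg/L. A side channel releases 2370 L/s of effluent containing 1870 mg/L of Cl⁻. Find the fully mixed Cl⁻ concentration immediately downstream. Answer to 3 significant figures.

Flow-weighted average: C = (16900·4.600 + 2370·1870) / 19270 = 4510000/19270 = 234.0 mg/L.

234 mg/L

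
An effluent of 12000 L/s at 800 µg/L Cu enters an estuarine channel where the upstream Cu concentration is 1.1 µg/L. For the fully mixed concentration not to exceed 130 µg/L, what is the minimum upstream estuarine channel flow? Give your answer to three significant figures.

Set C_mix = 130: (Q·1.100 + 12000·800.0) / (Q + 12000) = 130
→ Q = 12000·(800.0 − 130)/(130 − 1.100) = 62370 L/s.

62400 L/s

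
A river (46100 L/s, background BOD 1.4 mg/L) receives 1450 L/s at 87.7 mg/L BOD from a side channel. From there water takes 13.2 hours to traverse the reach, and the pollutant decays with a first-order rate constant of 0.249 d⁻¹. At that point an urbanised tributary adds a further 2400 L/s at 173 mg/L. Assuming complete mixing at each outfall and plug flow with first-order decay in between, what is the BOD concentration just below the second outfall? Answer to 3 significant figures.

11.7 mg/L

Mixed concentration C = ΣQC/ΣQ = (46100·1.400 + 1450·87.70) / 47550 = 191700/47550 = 4.032 mg/L; combined flow 47550 L/s.
Decay over the reach: 4.032·exp(−kt) = 4.032·0.8720 = 3.516 mg/L.
At the second outfall, C = (47550·3.516 + 2400·173.0) / (47550 + 2400) = 11.66 mg/L.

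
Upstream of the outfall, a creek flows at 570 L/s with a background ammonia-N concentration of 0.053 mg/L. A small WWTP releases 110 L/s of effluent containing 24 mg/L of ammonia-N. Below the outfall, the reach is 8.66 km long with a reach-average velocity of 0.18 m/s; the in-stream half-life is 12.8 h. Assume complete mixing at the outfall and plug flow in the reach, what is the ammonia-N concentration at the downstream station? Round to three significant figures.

1.90 mg/L

Mixed concentration C = ΣQC/ΣQ = (570.0·0.05300 + 110.0·24.00) / 680.0 = 2670/680.0 = 3.927 mg/L.
Travel time t = 8.66·1000 / 0.18 = 48110 s = 13.36 h.
Half-life 12.8 h → k = ln 2 / 12.8 = 0.05415 h⁻¹ = 1.300 d⁻¹.
Applying C = C₀e^(−kt): 3.927 × 0.4850 = 1.904 mg/L.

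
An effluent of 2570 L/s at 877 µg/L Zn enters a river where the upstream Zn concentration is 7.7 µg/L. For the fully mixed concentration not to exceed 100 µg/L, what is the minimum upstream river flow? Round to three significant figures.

Set C_mix = 100: (Q·7.700 + 2570·877.0) / (Q + 2570) = 100
→ Q = 2570·(877.0 − 100)/(100 − 7.700) = 21630 L/s.

21600 L/s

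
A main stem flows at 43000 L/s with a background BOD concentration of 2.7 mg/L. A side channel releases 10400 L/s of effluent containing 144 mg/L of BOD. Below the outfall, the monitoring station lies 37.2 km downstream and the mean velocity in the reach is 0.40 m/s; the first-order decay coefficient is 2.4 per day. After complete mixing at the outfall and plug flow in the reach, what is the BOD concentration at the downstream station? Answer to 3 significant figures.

Flow-weighted average: C = (43000·2.700 + 10400·144.0) / 53400 = 1614000/53400 = 30.22 mg/L.
Travel time t = 37.2·1000 / 0.40 = 93000 s = 25.83 h.
Decay over the reach: 30.22·exp(−kt) = 30.22·0.07552 = 2.282 mg/L.

2.28 mg/L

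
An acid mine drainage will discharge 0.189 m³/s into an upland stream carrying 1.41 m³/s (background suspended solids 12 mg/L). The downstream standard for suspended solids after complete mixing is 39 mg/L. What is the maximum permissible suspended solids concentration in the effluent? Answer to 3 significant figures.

240 mg/L

At the limit, (Qr·Cr + Qe·Cₑ)/(Qr + Qe) = 39:
Cₑ = (1.599·39 − 1.410·12.00) / 0.1890 = 240.4 mg/L.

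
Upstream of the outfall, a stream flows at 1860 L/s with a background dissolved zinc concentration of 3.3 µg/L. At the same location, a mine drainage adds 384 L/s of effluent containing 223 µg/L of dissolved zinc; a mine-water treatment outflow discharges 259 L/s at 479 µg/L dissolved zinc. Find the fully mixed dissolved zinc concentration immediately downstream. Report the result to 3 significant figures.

Conservation of mass: C = (1860·3.300 + 384.0·223.0 + 259.0·479.0) / 2503 = 215800/2503 = 86.23 µg/L.

86.2 µg/L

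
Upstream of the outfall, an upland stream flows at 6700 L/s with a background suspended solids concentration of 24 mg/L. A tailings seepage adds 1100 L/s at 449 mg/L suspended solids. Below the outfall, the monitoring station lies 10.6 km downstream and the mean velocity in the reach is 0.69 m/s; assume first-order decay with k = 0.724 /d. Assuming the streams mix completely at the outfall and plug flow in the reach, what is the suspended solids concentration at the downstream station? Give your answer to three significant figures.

73.8 mg/L

Conservation of mass: C = (6700·24.00 + 1100·449.0) / 7800 = 654700/7800 = 83.94 mg/L.
Travel time t = 10.6·1000 / 0.69 = 15360 s = 4.267 h.
First-order decay: C = 83.94·exp(−k·t) = 83.94·0.8792 = 73.80 mg/L.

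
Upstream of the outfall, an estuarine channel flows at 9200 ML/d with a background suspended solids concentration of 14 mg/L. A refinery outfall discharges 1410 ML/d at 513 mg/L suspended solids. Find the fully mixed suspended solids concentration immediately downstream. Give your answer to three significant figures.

80.3 mg/L

Conservation of mass: C = (9200·14.00 + 1410·513.0) / 10610 = 852100/10610 = 80.31 mg/L.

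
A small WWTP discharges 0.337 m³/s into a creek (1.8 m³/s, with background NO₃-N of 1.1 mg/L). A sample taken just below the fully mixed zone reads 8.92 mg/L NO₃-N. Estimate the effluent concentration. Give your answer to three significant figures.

50.7 mg/L

Mass balance: 1.800·1.100 + 0.3370·Cₑ = 2.137·8.920
→ Cₑ = (2.137·8.920 − 1.800·1.100) / 0.3370 = 50.69 mg/L.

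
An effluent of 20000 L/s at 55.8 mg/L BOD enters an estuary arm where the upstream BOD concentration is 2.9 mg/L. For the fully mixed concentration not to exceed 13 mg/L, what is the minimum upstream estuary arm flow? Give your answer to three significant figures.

84800 L/s

Set C_mix = 13: (Q·2.900 + 20000·55.80) / (Q + 20000) = 13
→ Q = 20000·(55.80 − 13)/(13 − 2.900) = 84750 L/s.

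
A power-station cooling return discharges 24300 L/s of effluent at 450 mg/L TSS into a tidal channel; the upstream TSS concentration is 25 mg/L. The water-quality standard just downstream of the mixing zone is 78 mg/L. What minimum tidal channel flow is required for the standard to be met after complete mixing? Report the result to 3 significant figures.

171000 L/s

Set C_mix = 78: (Q·25.00 + 24300·450.0) / (Q + 24300) = 78
→ Q = 24300·(450.0 − 78)/(78 − 25.00) = 170600 L/s.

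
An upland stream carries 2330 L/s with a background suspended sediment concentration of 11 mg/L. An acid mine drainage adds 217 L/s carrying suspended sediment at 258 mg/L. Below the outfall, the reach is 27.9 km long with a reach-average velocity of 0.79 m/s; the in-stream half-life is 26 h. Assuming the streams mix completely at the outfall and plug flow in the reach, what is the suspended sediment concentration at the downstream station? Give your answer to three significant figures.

24.7 mg/L

Conservation of mass: C = (2330·11.00 + 217.0·258.0) / 2547 = 81620/2547 = 32.04 mg/L.
Travel time t = 27.9·1000 / 0.79 = 35320 s = 9.810 h.
Half-life 26 h → k = ln 2 / 26 = 0.02666 h⁻¹ = 0.6398 d⁻¹.
After decay, C = 32.04 × e^(−kt) = 32.04 × 0.7699 = 24.67 mg/L.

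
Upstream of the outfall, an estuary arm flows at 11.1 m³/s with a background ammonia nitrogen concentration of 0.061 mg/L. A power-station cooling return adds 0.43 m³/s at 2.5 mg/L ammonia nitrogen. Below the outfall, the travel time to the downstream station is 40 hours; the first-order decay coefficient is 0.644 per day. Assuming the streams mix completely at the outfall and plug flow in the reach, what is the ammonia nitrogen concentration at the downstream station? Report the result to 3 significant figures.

0.0520 mg/L

Mixed concentration C = ΣQC/ΣQ = (11.10·0.06100 + 0.4300·2.500) / 11.53 = 1.752/11.53 = 0.1520 mg/L.
Applying C = C₀e^(−kt): 0.1520 × 0.3419 = 0.05195 mg/L.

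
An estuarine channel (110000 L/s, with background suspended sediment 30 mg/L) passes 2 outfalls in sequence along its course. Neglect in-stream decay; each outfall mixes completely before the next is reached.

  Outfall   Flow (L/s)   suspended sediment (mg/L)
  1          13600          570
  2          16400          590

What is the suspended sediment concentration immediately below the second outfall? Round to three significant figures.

148 mg/L

After outfall 1: Q = 110000 + 13600 = 123600 L/s; C = (110000·30.00 + 13600·570.0)/123600 = 89.42 mg/L.
After outfall 2: Q = 123600 + 16400 = 140000 L/s; C = (123600·89.42 + 16400·590.0)/140000 = 148.1 mg/L.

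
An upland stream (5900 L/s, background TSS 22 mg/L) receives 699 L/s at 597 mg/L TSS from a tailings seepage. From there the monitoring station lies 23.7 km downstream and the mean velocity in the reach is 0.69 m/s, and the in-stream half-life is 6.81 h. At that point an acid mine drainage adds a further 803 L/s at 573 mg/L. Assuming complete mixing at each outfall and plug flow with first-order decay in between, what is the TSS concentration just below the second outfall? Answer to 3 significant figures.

Conservation of mass: C = (5900·22.00 + 699.0·597.0) / 6599 = 547100/6599 = 82.91 mg/L; combined flow 6599 L/s.
Travel time t = 23.7·1000 / 0.69 = 34350 s = 9.541 h.
Half-life 6.81 h → k = ln 2 / 6.81 = 0.1018 h⁻¹ = 2.443 d⁻¹.
Applying C = C₀e^(−kt): 82.91 × 0.3787 = 31.39 mg/L.
At the second outfall, C = (6599·31.39 + 803.0·573.0) / (6599 + 803.0) = 90.15 mg/L.

90.1 mg/L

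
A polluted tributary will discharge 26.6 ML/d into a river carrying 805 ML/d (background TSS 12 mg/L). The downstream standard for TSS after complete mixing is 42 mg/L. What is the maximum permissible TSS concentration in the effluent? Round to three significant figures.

At the limit, (Qr·Cr + Qe·Cₑ)/(Qr + Qe) = 42:
Cₑ = (831.6·42 − 805.0·12.00) / 26.60 = 949.9 mg/L.

950 mg/L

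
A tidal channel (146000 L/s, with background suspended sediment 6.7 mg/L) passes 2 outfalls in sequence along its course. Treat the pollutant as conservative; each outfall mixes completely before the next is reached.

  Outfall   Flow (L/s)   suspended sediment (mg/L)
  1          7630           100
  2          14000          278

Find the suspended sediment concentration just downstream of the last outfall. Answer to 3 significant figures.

Below outfall 1: Q → 153600 L/s, C = (146000·6.700 + 7630·100.0)/153600 = 11.33 mg/L.
Below outfall 2: Q → 167600 L/s, C = (153600·11.33 + 14000·278.0)/167600 = 33.60 mg/L.

33.6 mg/L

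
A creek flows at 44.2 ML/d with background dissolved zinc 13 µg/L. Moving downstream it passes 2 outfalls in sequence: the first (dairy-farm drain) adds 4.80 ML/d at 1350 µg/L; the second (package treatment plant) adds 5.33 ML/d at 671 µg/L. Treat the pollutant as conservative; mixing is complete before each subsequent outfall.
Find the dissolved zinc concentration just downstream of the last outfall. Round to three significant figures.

196 µg/L

After outfall 1: Q = 44.20 + 4.800 = 49.00 ML/d; C = (44.20·13.00 + 4.800·1350)/49.00 = 144.0 µg/L.
After outfall 2: Q = 49.00 + 5.330 = 54.33 ML/d; C = (49.00·144.0 + 5.330·671.0)/54.33 = 195.7 µg/L.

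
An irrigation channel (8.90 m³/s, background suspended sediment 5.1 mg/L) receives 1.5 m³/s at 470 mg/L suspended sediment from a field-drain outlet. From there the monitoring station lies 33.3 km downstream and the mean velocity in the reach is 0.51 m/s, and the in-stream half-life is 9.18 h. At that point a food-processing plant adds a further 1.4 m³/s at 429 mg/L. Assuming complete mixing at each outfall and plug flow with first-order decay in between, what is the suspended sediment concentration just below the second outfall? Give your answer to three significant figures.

67.1 mg/L

After mixing, C = (8.900·5.100 + 1.500·470.0) / 10.40 = 750.4/10.40 = 72.15 mg/L; combined flow 10.40 m³/s.
Travel time t = 33.3·1000 / 0.51 = 65290 s = 18.14 h.
Half-life 9.18 h → k = ln 2 / 9.18 = 0.07551 h⁻¹ = 1.812 d⁻¹.
Applying C = C₀e^(−kt): 72.15 × 0.2542 = 18.34 mg/L.
At the second outfall, C = (10.40·18.34 + 1.400·429.0) / (10.40 + 1.400) = 67.07 mg/L.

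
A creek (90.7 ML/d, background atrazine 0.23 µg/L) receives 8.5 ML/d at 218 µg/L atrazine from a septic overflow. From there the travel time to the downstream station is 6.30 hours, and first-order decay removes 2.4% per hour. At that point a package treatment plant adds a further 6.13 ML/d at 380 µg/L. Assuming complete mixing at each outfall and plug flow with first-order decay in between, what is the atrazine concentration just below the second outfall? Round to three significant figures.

37.4 µg/L

Mixed concentration C = ΣQC/ΣQ = (90.70·0.2300 + 8.500·218.0) / 99.20 = 1874/99.20 = 18.89 µg/L; combined flow 99.20 ML/d.
2.4%/h lost → k = −ln(1 − 0.024) = 0.02429 h⁻¹.
Applying C = C₀e^(−kt): 18.89 × 0.8581 = 16.21 µg/L.
Second outfall: C = (99.20·16.21 + 6.130·380.0)/105.3 = 37.38 µg/L.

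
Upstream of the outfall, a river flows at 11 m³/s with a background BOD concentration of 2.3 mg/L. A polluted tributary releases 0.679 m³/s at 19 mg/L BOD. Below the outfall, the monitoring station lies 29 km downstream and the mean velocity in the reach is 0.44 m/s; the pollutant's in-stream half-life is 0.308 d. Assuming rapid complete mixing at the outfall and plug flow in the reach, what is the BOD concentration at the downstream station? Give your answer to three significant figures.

0.588 mg/L

Flow-weighted average: C = (11.00·2.300 + 0.6790·19.00) / 11.68 = 38.20/11.68 = 3.271 mg/L.
Travel time t = 29·1000 / 0.44 = 65910 s = 18.31 h.
Half-life 0.308 d → k = ln 2 / 0.308 = 2.250 d⁻¹.
After decay, C = 3.271 × e^(−kt) = 3.271 × 0.1796 = 0.5876 mg/L.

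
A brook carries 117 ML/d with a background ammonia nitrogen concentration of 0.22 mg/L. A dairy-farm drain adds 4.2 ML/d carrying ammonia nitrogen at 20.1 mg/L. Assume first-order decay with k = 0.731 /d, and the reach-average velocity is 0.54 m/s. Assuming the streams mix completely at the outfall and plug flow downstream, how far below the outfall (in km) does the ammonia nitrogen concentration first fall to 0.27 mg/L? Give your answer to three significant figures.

Conservation of mass: C = (117.0·0.2200 + 4.200·20.10) / 121.2 = 110.2/121.2 = 0.9089 mg/L.
Set 0.9089·exp(−k·t) = 0.27 → t = ln(0.9089/0.27)/k = 143500 s = 39.85 h.
Distance = v·t = 0.54·143500 = 77470 m = 77.47 km.

77.5 km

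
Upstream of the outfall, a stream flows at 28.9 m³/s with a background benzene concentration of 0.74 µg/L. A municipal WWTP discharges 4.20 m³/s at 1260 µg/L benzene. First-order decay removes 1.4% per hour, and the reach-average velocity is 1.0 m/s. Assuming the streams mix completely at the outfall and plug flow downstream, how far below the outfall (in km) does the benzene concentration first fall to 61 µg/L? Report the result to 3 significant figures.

247 km

After mixing, C = (28.90·0.7400 + 4.200·1260) / 33.10 = 5313/33.10 = 160.5 µg/L.
1.4%/h lost → k = −ln(1 − 0.014) = 0.01410 h⁻¹.
Set 160.5·exp(−k·t) = 61 → t = ln(160.5/61)/k = 247100 s = 68.63 h.
Distance = v·t = 1.0·247100 = 247100 m = 247.1 km.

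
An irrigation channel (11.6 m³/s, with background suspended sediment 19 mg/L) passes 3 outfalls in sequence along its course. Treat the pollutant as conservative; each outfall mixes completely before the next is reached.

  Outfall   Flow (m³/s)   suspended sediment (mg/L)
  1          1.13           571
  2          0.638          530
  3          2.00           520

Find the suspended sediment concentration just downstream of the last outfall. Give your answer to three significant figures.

146 mg/L

Below outfall 1: Q → 12.73 m³/s, C = (11.60·19.00 + 1.130·571.0)/12.73 = 68.00 mg/L.
Below outfall 2: Q → 13.37 m³/s, C = (12.73·68.00 + 0.6380·530.0)/13.37 = 90.05 mg/L.
Below outfall 3: Q → 15.37 m³/s, C = (13.37·90.05 + 2.000·520.0)/15.37 = 146.0 mg/L.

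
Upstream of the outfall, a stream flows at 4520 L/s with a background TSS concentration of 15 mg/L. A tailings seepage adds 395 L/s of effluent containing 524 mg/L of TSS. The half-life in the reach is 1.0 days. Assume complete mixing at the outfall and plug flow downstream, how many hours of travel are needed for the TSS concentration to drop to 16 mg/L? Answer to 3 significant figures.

After mixing, C = (4520·15.00 + 395.0·524.0) / 4915 = 274800/4915 = 55.91 mg/L.
Half-life 1.0 d → k = ln 2 / 1.0 = 0.6931 d⁻¹.
55.91·exp(−k·t) = 16 → t = ln(55.91/16)/k = 155900 s = 43.32 h.

43.3 h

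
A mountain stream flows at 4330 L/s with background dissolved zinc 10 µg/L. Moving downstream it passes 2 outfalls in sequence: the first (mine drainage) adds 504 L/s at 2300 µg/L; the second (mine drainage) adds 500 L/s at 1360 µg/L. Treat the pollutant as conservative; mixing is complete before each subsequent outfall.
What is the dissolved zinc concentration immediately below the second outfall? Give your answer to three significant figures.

Outfall 1: combined Q = 4834 L/s; C = (4330·10.00 + 504.0·2300)/4834 = 248.8 µg/L.
Outfall 2: combined Q = 5334 L/s; C = (4834·248.8 + 500.0·1360)/5334 = 352.9 µg/L.

353 µg/L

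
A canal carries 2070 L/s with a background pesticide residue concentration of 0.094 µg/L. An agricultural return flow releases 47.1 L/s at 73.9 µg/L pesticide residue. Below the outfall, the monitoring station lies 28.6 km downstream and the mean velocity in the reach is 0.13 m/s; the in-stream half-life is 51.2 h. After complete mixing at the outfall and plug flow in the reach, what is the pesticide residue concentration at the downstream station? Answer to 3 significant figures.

0.759 µg/L

Mass balance: C = (2070·0.09400 + 47.10·73.90) / 2117 = 3675/2117 = 1.736 µg/L.
Travel time t = 28.6·1000 / 0.13 = 220000 s = 61.11 h.
Half-life 51.2 h → k = ln 2 / 51.2 = 0.01354 h⁻¹ = 0.3249 d⁻¹.
After decay, C = 1.736 × e^(−kt) = 1.736 × 0.4372 = 0.7590 µg/L.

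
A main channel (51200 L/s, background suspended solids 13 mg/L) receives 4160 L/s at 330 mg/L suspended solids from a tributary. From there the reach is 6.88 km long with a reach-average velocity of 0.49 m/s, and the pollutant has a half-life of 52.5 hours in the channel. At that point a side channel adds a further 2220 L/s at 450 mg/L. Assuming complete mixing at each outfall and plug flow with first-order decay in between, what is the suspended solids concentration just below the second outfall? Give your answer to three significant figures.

51.0 mg/L

Conservation of mass: C = (51200·13.00 + 4160·330.0) / 55360 = 2038000/55360 = 36.82 mg/L; combined flow 55360 L/s.
Travel time t = 6.88·1000 / 0.49 = 14040 s = 3.900 h.
Half-life 52.5 h → k = ln 2 / 52.5 = 0.01320 h⁻¹ = 0.3169 d⁻¹.
Applying C = C₀e^(−kt): 36.82 × 0.9498 = 34.97 mg/L.
At the second outfall, C = (55360·34.97 + 2220·450.0) / (55360 + 2220) = 50.97 mg/L.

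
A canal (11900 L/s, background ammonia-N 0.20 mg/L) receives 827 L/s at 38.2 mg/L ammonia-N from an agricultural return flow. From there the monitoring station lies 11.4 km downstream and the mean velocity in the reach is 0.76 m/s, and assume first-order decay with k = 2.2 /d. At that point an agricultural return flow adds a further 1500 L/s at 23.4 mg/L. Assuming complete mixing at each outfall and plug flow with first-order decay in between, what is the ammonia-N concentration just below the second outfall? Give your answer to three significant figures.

Flow-weighted average: C = (11900·0.2000 + 827.0·38.20) / 12730 = 33970/12730 = 2.669 mg/L; combined flow 12730 L/s.
Travel time t = 11.4·1000 / 0.76 = 15000 s = 4.167 h.
First-order decay: C = 2.669·exp(−k·t) = 2.669·0.6825 = 1.822 mg/L.
At the second outfall, C = (12730·1.822 + 1500·23.40) / (12730 + 1500) = 4.097 mg/L.

4.10 mg/L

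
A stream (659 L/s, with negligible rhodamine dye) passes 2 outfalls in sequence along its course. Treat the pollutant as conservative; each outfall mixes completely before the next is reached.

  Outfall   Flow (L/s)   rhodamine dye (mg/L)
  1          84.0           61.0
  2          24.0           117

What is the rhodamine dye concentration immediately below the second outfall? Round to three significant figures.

10.3 mg/L

Below outfall 1: Q → 743.0 L/s, C = (659.0·0 + 84.00·61.00)/743.0 = 6.896 mg/L.
Below outfall 2: Q → 767.0 L/s, C = (743.0·6.896 + 24.00·117.0)/767.0 = 10.34 mg/L.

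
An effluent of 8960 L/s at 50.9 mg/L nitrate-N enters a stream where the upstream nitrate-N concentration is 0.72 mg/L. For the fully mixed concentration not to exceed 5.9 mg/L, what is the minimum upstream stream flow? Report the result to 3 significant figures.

Set C_mix = 5.9: (Q·0.7200 + 8960·50.90) / (Q + 8960) = 5.9
→ Q = 8960·(50.90 − 5.9)/(5.9 − 0.7200) = 77840 L/s.

77800 L/s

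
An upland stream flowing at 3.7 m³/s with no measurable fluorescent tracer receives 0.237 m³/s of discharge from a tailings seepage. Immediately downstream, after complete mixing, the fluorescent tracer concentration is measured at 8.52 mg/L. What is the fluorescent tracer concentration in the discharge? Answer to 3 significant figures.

Mass balance: 3.700·0 + 0.2370·Cₑ = 3.937·8.520
→ Cₑ = (3.937·8.520 − 3.700·0) / 0.2370 = 141.5 mg/L.

142 mg/L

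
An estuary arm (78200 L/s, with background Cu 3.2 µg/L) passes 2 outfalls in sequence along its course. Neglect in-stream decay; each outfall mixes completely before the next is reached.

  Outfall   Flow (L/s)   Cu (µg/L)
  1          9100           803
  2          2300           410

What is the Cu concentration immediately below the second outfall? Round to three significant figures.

After outfall 1: Q = 78200 + 9100 = 87300 L/s; C = (78200·3.200 + 9100·803.0)/87300 = 86.57 µg/L.
After outfall 2: Q = 87300 + 2300 = 89600 L/s; C = (87300·86.57 + 2300·410.0)/89600 = 94.87 µg/L.

94.9 µg/L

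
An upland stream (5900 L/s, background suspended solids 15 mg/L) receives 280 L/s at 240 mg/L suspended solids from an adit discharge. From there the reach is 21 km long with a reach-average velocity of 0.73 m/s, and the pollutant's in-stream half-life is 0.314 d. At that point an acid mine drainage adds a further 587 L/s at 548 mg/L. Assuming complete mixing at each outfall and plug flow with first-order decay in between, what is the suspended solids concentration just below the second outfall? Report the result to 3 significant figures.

58.6 mg/L

Mass balance: C = (5900·15.00 + 280.0·240.0) / 6180 = 155700/6180 = 25.19 mg/L; combined flow 6180 L/s.
Travel time t = 21·1000 / 0.73 = 28770 s = 7.991 h.
Half-life 0.314 d → k = ln 2 / 0.314 = 2.207 d⁻¹.
Applying C = C₀e^(−kt): 25.19 × 0.4795 = 12.08 mg/L.
At the second outfall, C = (6180·12.08 + 587.0·548.0) / (6180 + 587.0) = 58.57 mg/L.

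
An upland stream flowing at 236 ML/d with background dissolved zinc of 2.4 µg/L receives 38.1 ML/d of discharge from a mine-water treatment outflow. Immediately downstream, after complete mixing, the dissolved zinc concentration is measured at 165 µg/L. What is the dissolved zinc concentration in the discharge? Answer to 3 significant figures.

1170 µg/L

Mass balance: 236.0·2.400 + 38.10·Cₑ = 274.1·165.0
→ Cₑ = (274.1·165.0 − 236.0·2.400) / 38.10 = 1172 µg/L.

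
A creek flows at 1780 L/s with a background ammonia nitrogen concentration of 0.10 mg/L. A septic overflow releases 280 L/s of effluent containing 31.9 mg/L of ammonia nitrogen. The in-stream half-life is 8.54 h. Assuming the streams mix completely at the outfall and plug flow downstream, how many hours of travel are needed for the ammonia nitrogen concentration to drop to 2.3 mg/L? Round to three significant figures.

Mass balance: C = (1780·0.1000 + 280.0·31.90) / 2060 = 9110/2060 = 4.422 mg/L.
Half-life 8.54 h → k = ln 2 / 8.54 = 0.08116 h⁻¹ = 1.948 d⁻¹.
4.422·exp(−k·t) = 2.3 → t = ln(4.422/2.3)/k = 29000 s = 8.055 h.

8.05 h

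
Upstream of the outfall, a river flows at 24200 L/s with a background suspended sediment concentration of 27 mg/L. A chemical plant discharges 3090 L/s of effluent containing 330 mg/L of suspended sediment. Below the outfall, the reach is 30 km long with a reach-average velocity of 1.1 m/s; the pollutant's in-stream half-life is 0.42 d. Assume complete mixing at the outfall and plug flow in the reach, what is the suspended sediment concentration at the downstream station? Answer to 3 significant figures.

Mixed concentration C = ΣQC/ΣQ = (24200·27.00 + 3090·330.0) / 27290 = 1673000/27290 = 61.31 mg/L.
Travel time t = 30·1000 / 1.1 = 27270 s = 7.576 h.
Half-life 0.42 d → k = ln 2 / 0.42 = 1.650 d⁻¹.
After decay, C = 61.31 × e^(−kt) = 61.31 × 0.5940 = 36.41 mg/L.

36.4 mg/L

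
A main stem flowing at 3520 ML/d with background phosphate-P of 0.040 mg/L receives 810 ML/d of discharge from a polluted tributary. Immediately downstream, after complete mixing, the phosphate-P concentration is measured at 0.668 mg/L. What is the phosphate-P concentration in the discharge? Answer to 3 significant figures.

3.40 mg/L

Mass balance: 3520·0.04000 + 810.0·Cₑ = 4330·0.6680
→ Cₑ = (4330·0.6680 − 3520·0.04000) / 810.0 = 3.397 mg/L.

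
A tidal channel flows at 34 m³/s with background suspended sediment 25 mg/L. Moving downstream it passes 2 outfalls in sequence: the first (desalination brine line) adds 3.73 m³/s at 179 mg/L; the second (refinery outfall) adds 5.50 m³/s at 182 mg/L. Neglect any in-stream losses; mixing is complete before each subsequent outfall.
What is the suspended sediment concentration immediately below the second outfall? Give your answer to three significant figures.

Below outfall 1: Q → 37.73 m³/s, C = (34.00·25.00 + 3.730·179.0)/37.73 = 40.22 mg/L.
Below outfall 2: Q → 43.23 m³/s, C = (37.73·40.22 + 5.500·182.0)/43.23 = 58.26 mg/L.

58.3 mg/L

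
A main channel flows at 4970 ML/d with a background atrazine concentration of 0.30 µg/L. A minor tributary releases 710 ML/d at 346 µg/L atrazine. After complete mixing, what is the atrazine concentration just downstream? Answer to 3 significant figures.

Conservation of mass: C = (4970·0.3000 + 710.0·346.0) / 5680 = 247200/5680 = 43.51 µg/L.

43.5 µg/L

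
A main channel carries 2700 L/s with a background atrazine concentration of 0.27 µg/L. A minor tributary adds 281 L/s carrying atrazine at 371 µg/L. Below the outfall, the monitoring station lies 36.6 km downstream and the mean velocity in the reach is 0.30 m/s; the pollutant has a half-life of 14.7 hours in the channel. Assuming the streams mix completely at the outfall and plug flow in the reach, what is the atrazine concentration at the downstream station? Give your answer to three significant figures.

7.12 µg/L

After mixing, C = (2700·0.2700 + 281.0·371.0) / 2981 = 105000/2981 = 35.22 µg/L.
Travel time t = 36.6·1000 / 0.30 = 122000 s = 33.89 h.
Half-life 14.7 h → k = ln 2 / 14.7 = 0.04715 h⁻¹ = 1.132 d⁻¹.
First-order decay: C = 35.22·exp(−k·t) = 35.22·0.2023 = 7.125 µg/L.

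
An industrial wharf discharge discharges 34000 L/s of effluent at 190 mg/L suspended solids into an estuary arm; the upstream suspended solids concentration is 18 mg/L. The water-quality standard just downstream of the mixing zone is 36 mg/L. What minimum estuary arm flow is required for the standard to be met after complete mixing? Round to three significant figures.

Set C_mix = 36: (Q·18.00 + 34000·190.0) / (Q + 34000) = 36
→ Q = 34000·(190.0 − 36)/(36 − 18.00) = 290900 L/s.

291000 L/s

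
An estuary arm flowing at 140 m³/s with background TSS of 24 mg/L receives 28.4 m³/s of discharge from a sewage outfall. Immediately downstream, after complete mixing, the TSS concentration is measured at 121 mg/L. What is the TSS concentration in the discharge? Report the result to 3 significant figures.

599 mg/L

Mass balance: 140.0·24.00 + 28.40·Cₑ = 168.4·121.0
→ Cₑ = (168.4·121.0 − 140.0·24.00) / 28.40 = 599.2 mg/L.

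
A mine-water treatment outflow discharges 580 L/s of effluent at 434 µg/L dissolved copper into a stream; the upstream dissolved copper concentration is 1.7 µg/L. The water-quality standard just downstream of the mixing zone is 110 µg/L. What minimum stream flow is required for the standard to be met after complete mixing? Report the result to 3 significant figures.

1740 L/s

Set C_mix = 110: (Q·1.700 + 580.0·434.0) / (Q + 580.0) = 110
→ Q = 580.0·(434.0 − 110)/(110 − 1.700) = 1735 L/s.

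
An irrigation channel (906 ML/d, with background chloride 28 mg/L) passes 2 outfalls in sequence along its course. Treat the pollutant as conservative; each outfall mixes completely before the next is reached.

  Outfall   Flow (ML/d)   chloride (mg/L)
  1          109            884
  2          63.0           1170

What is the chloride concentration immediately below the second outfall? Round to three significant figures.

Outfall 1: combined Q = 1015 ML/d; C = (906.0·28.00 + 109.0·884.0)/1015 = 119.9 mg/L.
Outfall 2: combined Q = 1078 ML/d; C = (1015·119.9 + 63.00·1170)/1078 = 181.3 mg/L.

181 mg/L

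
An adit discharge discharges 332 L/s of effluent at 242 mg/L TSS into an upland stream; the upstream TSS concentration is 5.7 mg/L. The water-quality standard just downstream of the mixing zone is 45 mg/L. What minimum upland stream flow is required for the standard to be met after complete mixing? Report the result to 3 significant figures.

1660 L/s

Set C_mix = 45: (Q·5.700 + 332.0·242.0) / (Q + 332.0) = 45
→ Q = 332.0·(242.0 − 45)/(45 − 5.700) = 1664 L/s.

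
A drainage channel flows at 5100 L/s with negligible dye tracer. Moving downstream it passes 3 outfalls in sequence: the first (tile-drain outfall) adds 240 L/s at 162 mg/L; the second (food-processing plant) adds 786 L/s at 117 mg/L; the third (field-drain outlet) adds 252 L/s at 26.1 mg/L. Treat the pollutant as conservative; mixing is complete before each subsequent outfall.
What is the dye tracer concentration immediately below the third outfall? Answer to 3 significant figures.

Outfall 1: combined Q = 5340 L/s; C = (5100·0 + 240.0·162.0)/5340 = 7.281 mg/L.
Outfall 2: combined Q = 6126 L/s; C = (5340·7.281 + 786.0·117.0)/6126 = 21.36 mg/L.
Outfall 3: combined Q = 6378 L/s; C = (6126·21.36 + 252.0·26.10)/6378 = 21.55 mg/L.

21.5 mg/L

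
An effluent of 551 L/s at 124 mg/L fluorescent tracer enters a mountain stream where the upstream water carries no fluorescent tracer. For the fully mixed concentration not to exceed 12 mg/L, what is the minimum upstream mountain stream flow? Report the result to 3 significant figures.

Set C_mix = 12: (Q·0 + 551.0·124.0) / (Q + 551.0) = 12
→ Q = 551.0·(124.0 − 12)/(12 − 0) = 5143 L/s.

5140 L/s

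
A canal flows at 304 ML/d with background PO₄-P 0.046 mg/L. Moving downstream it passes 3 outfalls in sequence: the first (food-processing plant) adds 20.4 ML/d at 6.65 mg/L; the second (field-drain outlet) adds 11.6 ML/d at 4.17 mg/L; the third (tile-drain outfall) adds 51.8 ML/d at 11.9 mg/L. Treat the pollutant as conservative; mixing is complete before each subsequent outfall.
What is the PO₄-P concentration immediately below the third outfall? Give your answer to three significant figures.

Below outfall 1: Q → 324.4 ML/d, C = (304.0·0.04600 + 20.40·6.650)/324.4 = 0.4613 mg/L.
Below outfall 2: Q → 336.0 ML/d, C = (324.4·0.4613 + 11.60·4.170)/336.0 = 0.5893 mg/L.
Below outfall 3: Q → 387.8 ML/d, C = (336.0·0.5893 + 51.80·11.90)/387.8 = 2.100 mg/L.

2.10 mg/L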